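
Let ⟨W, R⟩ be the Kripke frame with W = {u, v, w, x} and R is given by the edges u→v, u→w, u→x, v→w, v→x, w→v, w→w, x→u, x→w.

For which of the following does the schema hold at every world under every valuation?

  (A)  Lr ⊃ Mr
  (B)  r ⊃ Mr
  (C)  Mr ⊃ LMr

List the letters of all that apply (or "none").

R is not reflexive: not u R u.
R is not euclidean: u R w and u R x but not w R x.
R is serial: every world has an R-successor.
(A) Lr ⊃ Mr is axiom D; it is valid on a frame exactly when R is serial. R is serial, so valid.
(B) r ⊃ Mr (the dual of axiom T) characterises the reflexive frames. R is not reflexive — not valid.
(C) axiom 5: valid iff R is euclidean. R is not euclidean — not valid.

A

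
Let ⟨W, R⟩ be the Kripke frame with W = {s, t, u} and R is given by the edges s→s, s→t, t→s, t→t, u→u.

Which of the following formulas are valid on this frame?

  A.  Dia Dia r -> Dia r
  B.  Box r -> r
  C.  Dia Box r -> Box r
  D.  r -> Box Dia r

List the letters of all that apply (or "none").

A, B, C, D

R is reflexive: each world relates to itself.
R is symmetric: every R-edge is matched by its reverse.
R is transitive: R is closed under composition.
R is euclidean: any two R-successors of the same world are R-related.
(A) Dia Dia r -> Dia r is the dual of axiom 4; it is valid on a frame exactly when R is transitive. R is transitive, so valid.
(B) Box r -> r is axiom T, which corresponds to reflexivity. R is reflexive — valid.
(C) Dia Box r -> Box r (the dual of axiom 5) characterises the euclidean frames. R is euclidean — valid.
(D) r -> Box Dia r is axiom B; it is valid on a frame exactly when R is symmetric. R is symmetric, so valid.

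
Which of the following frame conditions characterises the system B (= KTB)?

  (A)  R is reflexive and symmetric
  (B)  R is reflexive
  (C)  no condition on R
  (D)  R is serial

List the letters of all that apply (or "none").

A

(A) B (= KTB) is sound and complete for exactly this class.
(B) this class determines T (= KT), not B (= KTB).
(C) this class determines K, not B (= KTB).
(D) this class determines D, not B (= KTB).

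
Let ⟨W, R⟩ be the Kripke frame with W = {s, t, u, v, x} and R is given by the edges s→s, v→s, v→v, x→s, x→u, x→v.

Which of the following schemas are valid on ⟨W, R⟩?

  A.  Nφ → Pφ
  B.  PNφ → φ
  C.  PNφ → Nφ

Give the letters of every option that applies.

none

R is not symmetric: v R s but not s R v.
R is not euclidean: v R s and v R v but not s R v.
R is not serial: t has no R-successor.
(A) Nφ → Pφ is axiom D, which corresponds to seriality. R is not serial — not valid.
(B) PNφ → φ is the dual of axiom B; it is valid on a frame exactly when R is symmetric. R is not symmetric, so not valid.
(C) PNφ → Nφ is the dual of axiom 5, which corresponds to the euclidean property. R is not euclidean — not valid.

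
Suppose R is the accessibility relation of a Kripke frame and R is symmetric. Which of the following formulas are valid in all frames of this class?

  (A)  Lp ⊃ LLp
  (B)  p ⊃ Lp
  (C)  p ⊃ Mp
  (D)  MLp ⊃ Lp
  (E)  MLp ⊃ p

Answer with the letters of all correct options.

(A) Lp ⊃ LLp (axiom 4) characterises the transitive frames. Such an R need not be transitive — not valid.
(B) p ⊃ Lp is valid only on frames where every R-edge is a self-loop. Such an R need not be a subset of the identity — not valid.
(C) p ⊃ Mp is the dual of axiom T, which corresponds to reflexivity. Such an R need not be reflexive — not valid.
(D) MLp ⊃ Lp is the dual of axiom 5; it is valid on a frame exactly when R is euclidean. Such an R need not be euclidean, so not valid.
(E) MLp ⊃ p is the dual of axiom B, which corresponds to symmetry. Every such R is symmetric — valid.

E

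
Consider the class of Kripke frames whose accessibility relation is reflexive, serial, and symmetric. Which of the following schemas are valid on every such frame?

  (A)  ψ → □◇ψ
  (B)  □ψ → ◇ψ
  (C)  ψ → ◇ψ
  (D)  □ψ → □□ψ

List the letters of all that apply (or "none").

A, B, C

(A) ψ → □◇ψ is axiom B; it is valid on a frame exactly when R is symmetric. Every such R is symmetric, so valid.
(B) axiom D: valid iff R is serial. Every such R is serial — valid.
(C) the dual of axiom T: valid iff R is reflexive. Every such R is reflexive — valid.
(D) □ψ → □□ψ is axiom 4, which corresponds to transitivity. Such an R need not be transitive — not valid.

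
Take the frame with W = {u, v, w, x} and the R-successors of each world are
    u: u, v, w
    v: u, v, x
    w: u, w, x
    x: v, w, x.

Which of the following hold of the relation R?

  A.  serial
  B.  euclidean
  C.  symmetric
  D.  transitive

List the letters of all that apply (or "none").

A, C

(A) serial: every world has an R-successor.
(B) not euclidean: u R v and u R w but not v R w.
(C) symmetric: every R-edge is matched by its reverse.
(D) not transitive: u R v and v R x but not u R x.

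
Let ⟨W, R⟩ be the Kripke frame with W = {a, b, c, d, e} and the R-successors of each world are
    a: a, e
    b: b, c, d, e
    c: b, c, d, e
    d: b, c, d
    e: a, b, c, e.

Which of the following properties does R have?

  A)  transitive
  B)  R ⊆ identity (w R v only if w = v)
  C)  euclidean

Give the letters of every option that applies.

(A) not transitive: a R e and e R b but not a R b.
(B) not ⊆ identity: a R e with a ≠ e.
(C) not euclidean: b R d and b R e but not d R e.

none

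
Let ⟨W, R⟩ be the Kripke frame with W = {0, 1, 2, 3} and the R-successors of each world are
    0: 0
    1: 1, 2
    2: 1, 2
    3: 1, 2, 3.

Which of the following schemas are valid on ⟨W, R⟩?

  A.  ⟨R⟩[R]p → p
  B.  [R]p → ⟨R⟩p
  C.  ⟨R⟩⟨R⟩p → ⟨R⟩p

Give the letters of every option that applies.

B, C

R is not symmetric: 3 R 1 but not 1 R 3.
R is transitive: R is closed under composition.
R is serial: every world has an R-successor.
(A) the dual of axiom B: valid iff R is symmetric. R is not symmetric — not valid.
(B) [R]p → ⟨R⟩p is axiom D, which corresponds to seriality. R is serial — valid.
(C) ⟨R⟩⟨R⟩p → ⟨R⟩p is the dual of axiom 4; it is valid on a frame exactly when R is transitive. R is transitive, so valid.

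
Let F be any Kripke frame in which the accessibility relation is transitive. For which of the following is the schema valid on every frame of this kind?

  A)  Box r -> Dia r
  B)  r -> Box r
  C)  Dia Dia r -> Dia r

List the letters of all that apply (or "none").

C

(A) axiom D: valid iff R is serial. Such an R need not be serial — not valid.
(B) r -> Box r is equivalent to ◇p→p; it holds exactly when R ⊆ identity. Such an R need not be a subset of the identity — not valid.
(C) the dual of axiom 4: valid iff R is transitive. Every such R is transitive — valid.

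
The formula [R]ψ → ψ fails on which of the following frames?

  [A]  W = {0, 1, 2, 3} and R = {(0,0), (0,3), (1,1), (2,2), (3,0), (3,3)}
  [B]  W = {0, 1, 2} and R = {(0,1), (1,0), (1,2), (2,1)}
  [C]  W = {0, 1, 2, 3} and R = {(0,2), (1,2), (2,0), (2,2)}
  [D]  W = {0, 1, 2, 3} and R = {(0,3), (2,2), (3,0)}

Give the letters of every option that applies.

The schema [R]ψ → ψ is axiom T; it is valid on a frame iff R is reflexive.
(A) R is reflexive (each world relates to itself), so the schema is valid here.
(B) R is not reflexive (not 0 R 0), so the schema fails here.
(C) R is not reflexive (not 0 R 0), so the schema fails here.
(D) R is not reflexive (not 0 R 0), so the schema fails here.

B, C, D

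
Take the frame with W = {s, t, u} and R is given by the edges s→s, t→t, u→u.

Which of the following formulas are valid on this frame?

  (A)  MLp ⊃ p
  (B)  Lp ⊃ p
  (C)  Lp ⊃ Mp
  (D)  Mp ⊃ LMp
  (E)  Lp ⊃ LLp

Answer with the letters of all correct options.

R is reflexive: each world relates to itself.
R is symmetric: every R-edge is matched by its reverse.
R is transitive: R is closed under composition.
R is euclidean: any two R-successors of the same world are R-related.
R is serial: every world has an R-successor.
(A) the dual of axiom B: valid iff R is symmetric. R is symmetric — valid.
(B) Lp ⊃ p is axiom T; it is valid on a frame exactly when R is reflexive. R is reflexive, so valid.
(C) Lp ⊃ Mp is axiom D, which corresponds to seriality. R is serial — valid.
(D) Mp ⊃ LMp is axiom 5; it is valid on a frame exactly when R is euclidean. R is euclidean, so valid.
(E) Lp ⊃ LLp is axiom 4; it is valid on a frame exactly when R is transitive. R is transitive, so valid.

A, B, C, D, E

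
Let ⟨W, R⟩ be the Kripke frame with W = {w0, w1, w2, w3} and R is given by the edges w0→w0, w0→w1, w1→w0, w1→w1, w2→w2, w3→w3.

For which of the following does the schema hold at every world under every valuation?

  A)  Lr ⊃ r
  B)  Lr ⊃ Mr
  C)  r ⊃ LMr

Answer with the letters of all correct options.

R is reflexive: each world relates to itself.
R is symmetric: every R-edge is matched by its reverse.
R is serial: every world has an R-successor.
(A) Lr ⊃ r is axiom T; it is valid on a frame exactly when R is reflexive. R is reflexive, so valid.
(B) Lr ⊃ Mr is axiom D, which corresponds to seriality. R is serial — valid.
(C) r ⊃ LMr is axiom B; it is valid on a frame exactly when R is symmetric. R is symmetric, so valid.

A, B, C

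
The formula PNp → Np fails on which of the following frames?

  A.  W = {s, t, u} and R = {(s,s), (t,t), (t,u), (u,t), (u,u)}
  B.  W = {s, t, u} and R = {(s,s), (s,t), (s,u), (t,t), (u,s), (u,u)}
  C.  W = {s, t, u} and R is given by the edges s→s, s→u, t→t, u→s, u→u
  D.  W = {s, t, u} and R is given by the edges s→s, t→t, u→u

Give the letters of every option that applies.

B

The schema PNp → Np is the dual of axiom 5; it is valid on a frame iff R is euclidean.
(A) R is euclidean (any two R-successors of the same world are R-related), so the schema is valid here.
(B) R is not euclidean (s R t and s R s but not t R s), so the schema fails here.
(C) R is euclidean (any two R-successors of the same world are R-related), so the schema is valid here.
(D) R is euclidean (any two R-successors of the same world are R-related), so the schema is valid here.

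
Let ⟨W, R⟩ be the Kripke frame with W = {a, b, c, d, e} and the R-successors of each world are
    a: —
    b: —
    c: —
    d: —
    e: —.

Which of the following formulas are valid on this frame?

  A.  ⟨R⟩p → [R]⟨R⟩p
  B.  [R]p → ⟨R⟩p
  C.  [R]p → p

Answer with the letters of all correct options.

R is not reflexive: not a R a.
R is euclidean: any two R-successors of the same world are R-related.
R is not serial: a has no R-successor.
(A) ⟨R⟩p → [R]⟨R⟩p (axiom 5) characterises the euclidean frames. R is euclidean — valid.
(B) [R]p → ⟨R⟩p is axiom D; it is valid on a frame exactly when R is serial. R is not serial, so not valid.
(C) [R]p → p is axiom T; it is valid on a frame exactly when R is reflexive. R is not reflexive, so not valid.

A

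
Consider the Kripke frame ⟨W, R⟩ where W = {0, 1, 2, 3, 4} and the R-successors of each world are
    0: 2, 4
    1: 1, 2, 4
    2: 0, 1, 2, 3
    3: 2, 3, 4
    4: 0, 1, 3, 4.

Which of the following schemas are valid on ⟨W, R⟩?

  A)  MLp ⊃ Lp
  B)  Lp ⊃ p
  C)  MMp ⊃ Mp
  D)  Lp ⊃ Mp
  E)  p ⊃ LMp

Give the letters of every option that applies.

D, E

R is not reflexive: not 0 R 0.
R is symmetric: every R-edge is matched by its reverse.
R is not transitive: 0 R 2 and 2 R 0 but not 0 R 0.
R is not euclidean: 0 R 2 and 0 R 4 but not 2 R 4.
R is serial: every world has an R-successor.
(A) the dual of axiom 5: valid iff R is euclidean. R is not euclidean — not valid.
(B) Lp ⊃ p is axiom T; it is valid on a frame exactly when R is reflexive. R is not reflexive, so not valid.
(C) MMp ⊃ Mp is the dual of axiom 4; it is valid on a frame exactly when R is transitive. R is not transitive, so not valid.
(D) axiom D: valid iff R is serial. R is serial — valid.
(E) p ⊃ LMp is axiom B, which corresponds to symmetry. R is symmetric — valid.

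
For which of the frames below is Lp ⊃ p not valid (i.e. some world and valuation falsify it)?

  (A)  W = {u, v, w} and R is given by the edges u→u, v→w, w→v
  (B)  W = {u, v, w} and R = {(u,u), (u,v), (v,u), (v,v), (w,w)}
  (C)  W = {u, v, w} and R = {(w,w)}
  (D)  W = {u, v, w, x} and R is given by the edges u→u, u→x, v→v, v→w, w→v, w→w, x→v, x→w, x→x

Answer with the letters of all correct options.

A, C

The schema Lp ⊃ p is axiom T; it is valid on a frame iff R is reflexive.
(A) R is not reflexive (not v R v), so the schema fails here.
(B) R is reflexive (each world relates to itself), so the schema is valid here.
(C) R is not reflexive (not u R u), so the schema fails here.
(D) R is reflexive (each world relates to itself), so the schema is valid here.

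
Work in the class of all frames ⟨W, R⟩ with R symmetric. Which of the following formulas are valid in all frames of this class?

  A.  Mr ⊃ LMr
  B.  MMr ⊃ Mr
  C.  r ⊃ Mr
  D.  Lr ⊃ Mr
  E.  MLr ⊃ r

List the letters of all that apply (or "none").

E

(A) Mr ⊃ LMr (axiom 5) characterises the euclidean frames. Such an R need not be euclidean — not valid.
(B) MMr ⊃ Mr (the dual of axiom 4) characterises the transitive frames. Such an R need not be transitive — not valid.
(C) r ⊃ Mr is the dual of axiom T; it is valid on a frame exactly when R is reflexive. Such an R need not be reflexive, so not valid.
(D) Lr ⊃ Mr (axiom D) characterises the serial frames. Such an R need not be serial — not valid.
(E) MLr ⊃ r is the dual of axiom B, which corresponds to symmetry. Every such R is symmetric — valid.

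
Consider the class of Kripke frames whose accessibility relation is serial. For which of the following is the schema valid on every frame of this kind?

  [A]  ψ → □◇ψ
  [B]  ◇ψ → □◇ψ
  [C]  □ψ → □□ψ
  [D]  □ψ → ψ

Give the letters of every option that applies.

(A) ψ → □◇ψ (axiom B) characterises the symmetric frames. Such an R need not be symmetric — not valid.
(B) axiom 5: valid iff R is euclidean. Such an R need not be euclidean — not valid.
(C) axiom 4: valid iff R is transitive. Such an R need not be transitive — not valid.
(D) □ψ → ψ (axiom T) characterises the reflexive frames. Such an R need not be reflexive — not valid.

none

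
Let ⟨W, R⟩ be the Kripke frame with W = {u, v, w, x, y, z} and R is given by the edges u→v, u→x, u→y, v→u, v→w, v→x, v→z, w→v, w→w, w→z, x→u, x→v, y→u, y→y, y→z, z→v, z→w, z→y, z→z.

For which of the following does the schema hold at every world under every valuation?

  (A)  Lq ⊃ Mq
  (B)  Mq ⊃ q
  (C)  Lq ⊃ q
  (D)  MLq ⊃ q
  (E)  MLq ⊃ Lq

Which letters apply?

A, D

R is not reflexive: not u R u.
R is symmetric: every R-edge is matched by its reverse.
R is not euclidean: u R v and u R y but not v R y.
R is serial: every world has an R-successor.
R is not a subset of the identity: u R v with u ≠ v.
(A) Lq ⊃ Mq is axiom D; it is valid on a frame exactly when R is serial. R is serial, so valid.
(B) Mq ⊃ q is valid only on frames where every R-edge is a self-loop. Here R ⊄ identity — not valid.
(C) axiom T: valid iff R is reflexive. R is not reflexive — not valid.
(D) MLq ⊃ q (the dual of axiom B) characterises the symmetric frames. R is symmetric — valid.
(E) the dual of axiom 5: valid iff R is euclidean. R is not euclidean — not valid.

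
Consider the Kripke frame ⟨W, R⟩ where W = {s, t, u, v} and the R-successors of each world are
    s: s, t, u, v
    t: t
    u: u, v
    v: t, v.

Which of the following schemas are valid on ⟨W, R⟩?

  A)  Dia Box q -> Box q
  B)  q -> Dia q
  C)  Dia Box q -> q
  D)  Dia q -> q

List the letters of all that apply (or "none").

R is reflexive: each world relates to itself.
R is not symmetric: s R t but not t R s.
R is not euclidean: s R t and s R s but not t R s.
R is not a subset of the identity: s R t with s ≠ t.
(A) Dia Box q -> Box q is the dual of axiom 5; it is valid on a frame exactly when R is euclidean. R is not euclidean, so not valid.
(B) q -> Dia q (the dual of axiom T) characterises the reflexive frames. R is reflexive — valid.
(C) the dual of axiom B: valid iff R is symmetric. R is not symmetric — not valid.
(D) Dia q -> q is valid only on frames where every R-edge is a self-loop. Here R ⊄ identity — not valid.

B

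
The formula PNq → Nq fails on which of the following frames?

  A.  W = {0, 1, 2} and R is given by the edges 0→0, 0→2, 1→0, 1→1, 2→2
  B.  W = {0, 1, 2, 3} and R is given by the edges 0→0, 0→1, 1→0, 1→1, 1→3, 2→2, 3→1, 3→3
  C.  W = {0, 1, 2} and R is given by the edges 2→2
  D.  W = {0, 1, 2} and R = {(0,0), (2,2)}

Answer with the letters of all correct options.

A, B

The schema PNq → Nq is the dual of axiom 5; it is valid on a frame iff R is euclidean.
(A) R is not euclidean (0 R 2 and 0 R 0 but not 2 R 0), so the schema fails here.
(B) R is not euclidean (1 R 0 and 1 R 3 but not 0 R 3), so the schema fails here.
(C) R is euclidean (any two R-successors of the same world are R-related), so the schema is valid here.
(D) R is euclidean (any two R-successors of the same world are R-related), so the schema is valid here.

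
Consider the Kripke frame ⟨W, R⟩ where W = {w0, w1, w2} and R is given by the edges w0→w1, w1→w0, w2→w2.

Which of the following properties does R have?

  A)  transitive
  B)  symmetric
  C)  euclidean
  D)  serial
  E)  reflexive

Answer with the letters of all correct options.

B, D

(A) not transitive: w0 R w1 and w1 R w0 but not w0 R w0.
(B) symmetric: every R-edge is matched by its reverse.
(C) not euclidean: w0 R w1 and w0 R w1 but not w1 R w1.
(D) serial: every world has an R-successor.
(E) not reflexive: not w0 R w0.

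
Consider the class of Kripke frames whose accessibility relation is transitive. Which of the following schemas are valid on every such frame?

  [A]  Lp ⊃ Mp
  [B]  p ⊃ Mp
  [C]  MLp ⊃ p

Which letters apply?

(A) Lp ⊃ Mp is axiom D, which corresponds to seriality. Such an R need not be serial — not valid.
(B) p ⊃ Mp (the dual of axiom T) characterises the reflexive frames. Such an R need not be reflexive — not valid.
(C) the dual of axiom B: valid iff R is symmetric. Such an R need not be symmetric — not valid.

none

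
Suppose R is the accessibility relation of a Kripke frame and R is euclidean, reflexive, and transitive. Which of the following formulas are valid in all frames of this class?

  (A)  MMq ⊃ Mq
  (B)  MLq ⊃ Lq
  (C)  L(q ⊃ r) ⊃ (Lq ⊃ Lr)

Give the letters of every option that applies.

A, B, C

A relation that is euclidean, reflexive, and transitive is also serial and symmetric.
(A) MMq ⊃ Mq (the dual of axiom 4) characterises the transitive frames. Every such R is transitive — valid.
(B) MLq ⊃ Lq is the dual of axiom 5; it is valid on a frame exactly when R is euclidean. Every such R is euclidean, so valid.
(C) this is just K, valid on every normal frame.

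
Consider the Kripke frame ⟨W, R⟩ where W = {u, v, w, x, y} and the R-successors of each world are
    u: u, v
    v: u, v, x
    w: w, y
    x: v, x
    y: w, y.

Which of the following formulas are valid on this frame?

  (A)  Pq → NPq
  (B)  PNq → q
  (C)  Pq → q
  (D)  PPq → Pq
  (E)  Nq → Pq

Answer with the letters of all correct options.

B, E

R is symmetric: every R-edge is matched by its reverse.
R is not transitive: u R v and v R x but not u R x.
R is not euclidean: v R u and v R x but not u R x.
R is serial: every world has an R-successor.
R is not a subset of the identity: u R v with u ≠ v.
(A) Pq → NPq (axiom 5) characterises the euclidean frames. R is not euclidean — not valid.
(B) PNq → q is the dual of axiom B; it is valid on a frame exactly when R is symmetric. R is symmetric, so valid.
(C) Pq → q is the converse of T; it holds exactly when R ⊆ identity. Here R ⊄ identity — not valid.
(D) PPq → Pq (the dual of axiom 4) characterises the transitive frames. R is not transitive — not valid.
(E) axiom D: valid iff R is serial. R is serial — valid.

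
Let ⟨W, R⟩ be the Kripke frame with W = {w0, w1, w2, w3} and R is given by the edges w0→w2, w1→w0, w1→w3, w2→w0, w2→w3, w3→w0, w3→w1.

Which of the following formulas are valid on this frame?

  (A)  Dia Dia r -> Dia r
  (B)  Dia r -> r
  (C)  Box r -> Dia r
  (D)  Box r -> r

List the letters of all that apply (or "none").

C

R is not reflexive: not w0 R w0.
R is not transitive: w0 R w2 and w2 R w0 but not w0 R w0.
R is serial: every world has an R-successor.
R is not a subset of the identity: w0 R w2 with w0 ≠ w2.
(A) Dia Dia r -> Dia r is the dual of axiom 4, which corresponds to transitivity. R is not transitive — not valid.
(B) Dia r -> r (the converse of T) corresponds to R being a subset of the identity. Here R ⊄ identity, so not valid.
(C) Box r -> Dia r is axiom D; it is valid on a frame exactly when R is serial. R is serial, so valid.
(D) Box r -> r is axiom T; it is valid on a frame exactly when R is reflexive. R is not reflexive, so not valid.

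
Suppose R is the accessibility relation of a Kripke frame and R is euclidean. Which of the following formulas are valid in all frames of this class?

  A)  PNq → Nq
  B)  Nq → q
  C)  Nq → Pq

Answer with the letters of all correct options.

(A) PNq → Nq is the dual of axiom 5; it is valid on a frame exactly when R is euclidean. Every such R is euclidean, so valid.
(B) axiom T: valid iff R is reflexive. Such an R need not be reflexive — not valid.
(C) Nq → Pq is axiom D, which corresponds to seriality. Such an R need not be serial — not valid.

A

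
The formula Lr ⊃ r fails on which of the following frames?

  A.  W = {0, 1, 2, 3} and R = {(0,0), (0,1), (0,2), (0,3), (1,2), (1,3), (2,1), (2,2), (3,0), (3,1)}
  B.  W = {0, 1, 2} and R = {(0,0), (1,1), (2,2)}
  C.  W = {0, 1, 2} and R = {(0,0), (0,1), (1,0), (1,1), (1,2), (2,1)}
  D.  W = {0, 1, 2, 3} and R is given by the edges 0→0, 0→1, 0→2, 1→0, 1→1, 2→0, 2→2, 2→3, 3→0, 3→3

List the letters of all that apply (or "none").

The schema Lr ⊃ r is axiom T; it is valid on a frame iff R is reflexive.
(A) R is not reflexive (not 1 R 1), so the schema fails here.
(B) R is reflexive (each world relates to itself), so the schema is valid here.
(C) R is not reflexive (not 2 R 2), so the schema fails here.
(D) R is reflexive (each world relates to itself), so the schema is valid here.

A, C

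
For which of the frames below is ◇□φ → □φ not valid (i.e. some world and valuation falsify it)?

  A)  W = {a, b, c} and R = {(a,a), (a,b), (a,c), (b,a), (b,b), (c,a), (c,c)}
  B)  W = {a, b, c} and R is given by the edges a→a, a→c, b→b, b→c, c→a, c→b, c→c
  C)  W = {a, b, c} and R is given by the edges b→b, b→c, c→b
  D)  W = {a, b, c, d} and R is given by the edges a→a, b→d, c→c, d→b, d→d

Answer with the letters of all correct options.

A, B, C, D

The schema ◇□φ → □φ is the dual of axiom 5; it is valid on a frame iff R is euclidean.
(A) R is not euclidean (a R b and a R c but not b R c), so the schema fails here.
(B) R is not euclidean (c R a and c R b but not a R b), so the schema fails here.
(C) R is not euclidean (b R c and b R c but not c R c), so the schema fails here.
(D) R is not euclidean (d R b and d R b but not b R b), so the schema fails here.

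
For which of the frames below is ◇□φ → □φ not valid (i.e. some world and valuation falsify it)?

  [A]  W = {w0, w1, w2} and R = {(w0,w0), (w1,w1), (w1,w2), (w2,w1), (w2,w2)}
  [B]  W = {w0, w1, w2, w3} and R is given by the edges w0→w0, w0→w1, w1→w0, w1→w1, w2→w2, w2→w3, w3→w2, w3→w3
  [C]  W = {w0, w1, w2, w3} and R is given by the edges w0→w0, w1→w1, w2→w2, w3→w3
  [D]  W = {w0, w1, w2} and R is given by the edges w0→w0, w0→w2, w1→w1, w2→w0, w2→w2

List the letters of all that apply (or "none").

none

The schema ◇□φ → □φ is the dual of axiom 5; it is valid on a frame iff R is euclidean.
(A) R is euclidean (any two R-successors of the same world are R-related), so the schema is valid here.
(B) R is euclidean (any two R-successors of the same world are R-related), so the schema is valid here.
(C) R is euclidean (any two R-successors of the same world are R-related), so the schema is valid here.
(D) R is euclidean (any two R-successors of the same world are R-related), so the schema is valid here.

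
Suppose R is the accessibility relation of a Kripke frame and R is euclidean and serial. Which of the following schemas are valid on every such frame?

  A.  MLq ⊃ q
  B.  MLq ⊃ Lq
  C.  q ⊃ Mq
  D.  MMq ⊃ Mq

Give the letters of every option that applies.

B

(A) MLq ⊃ q is the dual of axiom B, which corresponds to symmetry. Such an R need not be symmetric — not valid.
(B) MLq ⊃ Lq (the dual of axiom 5) characterises the euclidean frames. Every such R is euclidean — valid.
(C) the dual of axiom T: valid iff R is reflexive. Such an R need not be reflexive — not valid.
(D) MMq ⊃ Mq (the dual of axiom 4) characterises the transitive frames. Such an R need not be transitive — not valid.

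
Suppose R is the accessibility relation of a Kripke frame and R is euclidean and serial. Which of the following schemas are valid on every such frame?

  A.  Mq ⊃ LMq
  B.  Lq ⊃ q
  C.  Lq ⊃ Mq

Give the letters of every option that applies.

(A) Mq ⊃ LMq (axiom 5) characterises the euclidean frames. Every such R is euclidean — valid.
(B) axiom T: valid iff R is reflexive. Such an R need not be reflexive — not valid.
(C) Lq ⊃ Mq is axiom D, which corresponds to seriality. Every such R is serial — valid.

A, C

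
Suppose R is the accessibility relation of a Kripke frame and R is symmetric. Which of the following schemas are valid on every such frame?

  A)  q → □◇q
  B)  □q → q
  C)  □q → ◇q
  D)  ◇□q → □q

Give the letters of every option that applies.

(A) axiom B: valid iff R is symmetric. Every such R is symmetric — valid.
(B) □q → q (axiom T) characterises the reflexive frames. Such an R need not be reflexive — not valid.
(C) □q → ◇q is axiom D; it is valid on a frame exactly when R is serial. Such an R need not be serial, so not valid.
(D) the dual of axiom 5: valid iff R is euclidean. Such an R need not be euclidean — not valid.

A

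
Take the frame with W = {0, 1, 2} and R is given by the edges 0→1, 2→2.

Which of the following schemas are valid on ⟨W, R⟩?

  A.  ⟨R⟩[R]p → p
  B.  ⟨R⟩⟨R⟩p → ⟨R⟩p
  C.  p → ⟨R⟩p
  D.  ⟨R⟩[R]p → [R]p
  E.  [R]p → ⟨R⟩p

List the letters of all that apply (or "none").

R is not reflexive: not 0 R 0.
R is not symmetric: 0 R 1 but not 1 R 0.
R is transitive: R is closed under composition.
R is not euclidean: 0 R 1 and 0 R 1 but not 1 R 1.
R is not serial: 1 has no R-successor.
(A) ⟨R⟩[R]p → p (the dual of axiom B) characterises the symmetric frames. R is not symmetric — not valid.
(B) ⟨R⟩⟨R⟩p → ⟨R⟩p is the dual of axiom 4, which corresponds to transitivity. R is transitive — valid.
(C) the dual of axiom T: valid iff R is reflexive. R is not reflexive — not valid.
(D) ⟨R⟩[R]p → [R]p is the dual of axiom 5, which corresponds to the euclidean property. R is not euclidean — not valid.
(E) [R]p → ⟨R⟩p is axiom D; it is valid on a frame exactly when R is serial. R is not serial, so not valid.

B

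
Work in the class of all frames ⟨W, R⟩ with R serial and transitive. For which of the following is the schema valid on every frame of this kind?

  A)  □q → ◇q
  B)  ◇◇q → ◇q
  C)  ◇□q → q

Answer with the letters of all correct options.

A, B

(A) axiom D: valid iff R is serial. Every such R is serial — valid.
(B) the dual of axiom 4: valid iff R is transitive. Every such R is transitive — valid.
(C) the dual of axiom B: valid iff R is symmetric. Such an R need not be symmetric — not valid.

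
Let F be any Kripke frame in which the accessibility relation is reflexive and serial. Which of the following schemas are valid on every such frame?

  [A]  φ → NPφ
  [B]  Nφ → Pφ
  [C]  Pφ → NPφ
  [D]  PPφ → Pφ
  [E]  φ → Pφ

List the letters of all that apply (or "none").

B, E

(A) axiom B: valid iff R is symmetric. Such an R need not be symmetric — not valid.
(B) Nφ → Pφ is axiom D; it is valid on a frame exactly when R is serial. Every such R is serial, so valid.
(C) Pφ → NPφ is axiom 5; it is valid on a frame exactly when R is euclidean. Such an R need not be euclidean, so not valid.
(D) the dual of axiom 4: valid iff R is transitive. Such an R need not be transitive — not valid.
(E) the dual of axiom T: valid iff R is reflexive. Every such R is reflexive — valid.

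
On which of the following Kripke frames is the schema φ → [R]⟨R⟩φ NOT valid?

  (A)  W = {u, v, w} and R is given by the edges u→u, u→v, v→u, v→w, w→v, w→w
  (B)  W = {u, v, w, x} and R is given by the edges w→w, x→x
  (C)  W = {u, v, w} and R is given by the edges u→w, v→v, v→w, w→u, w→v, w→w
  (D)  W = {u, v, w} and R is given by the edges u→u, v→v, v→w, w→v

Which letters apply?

none

The schema φ → [R]⟨R⟩φ is axiom B; it is valid on a frame iff R is symmetric.
(A) R is symmetric (every R-edge is matched by its reverse), so the schema is valid here.
(B) R is symmetric (every R-edge is matched by its reverse), so the schema is valid here.
(C) R is symmetric (every R-edge is matched by its reverse), so the schema is valid here.
(D) R is symmetric (every R-edge is matched by its reverse), so the schema is valid here.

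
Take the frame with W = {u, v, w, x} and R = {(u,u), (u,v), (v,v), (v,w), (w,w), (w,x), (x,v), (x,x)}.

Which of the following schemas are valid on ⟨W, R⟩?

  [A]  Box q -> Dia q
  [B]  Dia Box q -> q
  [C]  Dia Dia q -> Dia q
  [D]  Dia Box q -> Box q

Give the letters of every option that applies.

R is not symmetric: u R v but not v R u.
R is not transitive: u R v and v R w but not u R w.
R is not euclidean: u R v and u R u but not v R u.
R is serial: every world has an R-successor.
(A) Box q -> Dia q is axiom D, which corresponds to seriality. R is serial — valid.
(B) Dia Box q -> q (the dual of axiom B) characterises the symmetric frames. R is not symmetric — not valid.
(C) Dia Dia q -> Dia q is the dual of axiom 4; it is valid on a frame exactly when R is transitive. R is not transitive, so not valid.
(D) Dia Box q -> Box q (the dual of axiom 5) characterises the euclidean frames. R is not euclidean — not valid.

A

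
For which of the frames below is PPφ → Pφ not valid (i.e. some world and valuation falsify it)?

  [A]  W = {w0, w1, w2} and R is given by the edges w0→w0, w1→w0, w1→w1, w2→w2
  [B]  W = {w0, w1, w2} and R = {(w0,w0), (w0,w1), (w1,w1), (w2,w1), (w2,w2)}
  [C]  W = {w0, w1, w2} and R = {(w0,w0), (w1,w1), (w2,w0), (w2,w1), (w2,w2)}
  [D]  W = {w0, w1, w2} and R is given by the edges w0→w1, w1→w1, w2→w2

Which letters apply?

The schema PPφ → Pφ is the dual of axiom 4; it is valid on a frame iff R is transitive.
(A) R is transitive (R is closed under composition), so the schema is valid here.
(B) R is transitive (R is closed under composition), so the schema is valid here.
(C) R is transitive (R is closed under composition), so the schema is valid here.
(D) R is transitive (R is closed under composition), so the schema is valid here.

none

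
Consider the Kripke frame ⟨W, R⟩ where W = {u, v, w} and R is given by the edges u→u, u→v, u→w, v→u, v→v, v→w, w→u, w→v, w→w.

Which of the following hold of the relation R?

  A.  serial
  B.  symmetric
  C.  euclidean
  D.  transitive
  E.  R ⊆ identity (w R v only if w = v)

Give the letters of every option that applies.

(A) serial: every world has an R-successor.
(B) symmetric: every R-edge is matched by its reverse.
(C) euclidean: any two R-successors of the same world are R-related.
(D) transitive: R is closed under composition.
(E) not ⊆ identity: u R v with u ≠ v.

A, B, C, D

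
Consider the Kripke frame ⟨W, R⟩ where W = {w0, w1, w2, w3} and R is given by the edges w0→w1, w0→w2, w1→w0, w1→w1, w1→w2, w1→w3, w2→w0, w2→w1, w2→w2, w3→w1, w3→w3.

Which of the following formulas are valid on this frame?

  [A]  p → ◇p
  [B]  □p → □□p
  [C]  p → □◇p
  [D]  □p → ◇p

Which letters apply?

R is not reflexive: not w0 R w0.
R is symmetric: every R-edge is matched by its reverse.
R is not transitive: w0 R w1 and w1 R w0 but not w0 R w0.
R is serial: every world has an R-successor.
(A) p → ◇p is the dual of axiom T, which corresponds to reflexivity. R is not reflexive — not valid.
(B) axiom 4: valid iff R is transitive. R is not transitive — not valid.
(C) p → □◇p is axiom B, which corresponds to symmetry. R is symmetric — valid.
(D) □p → ◇p (axiom D) characterises the serial frames. R is serial — valid.

C, D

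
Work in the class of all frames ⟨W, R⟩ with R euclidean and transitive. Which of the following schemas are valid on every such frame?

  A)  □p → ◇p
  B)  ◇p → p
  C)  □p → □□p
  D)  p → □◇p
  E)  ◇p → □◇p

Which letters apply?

C, E

(A) □p → ◇p (axiom D) characterises the serial frames. Such an R need not be serial — not valid.
(B) ◇p → p (the converse of T) corresponds to R being a subset of the identity. Such an R need not be a subset of the identity, so not valid.
(C) □p → □□p (axiom 4) characterises the transitive frames. Every such R is transitive — valid.
(D) p → □◇p is axiom B, which corresponds to symmetry. Such an R need not be symmetric — not valid.
(E) ◇p → □◇p is axiom 5; it is valid on a frame exactly when R is euclidean. Every such R is euclidean, so valid.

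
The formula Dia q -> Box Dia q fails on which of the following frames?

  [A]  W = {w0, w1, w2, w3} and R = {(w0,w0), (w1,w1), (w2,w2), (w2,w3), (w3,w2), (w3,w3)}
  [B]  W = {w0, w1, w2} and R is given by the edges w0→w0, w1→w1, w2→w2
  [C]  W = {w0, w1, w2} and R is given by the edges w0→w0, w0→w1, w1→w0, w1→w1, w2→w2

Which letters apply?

The schema Dia q -> Box Dia q is axiom 5; it is valid on a frame iff R is euclidean.
(A) R is euclidean (any two R-successors of the same world are R-related), so the schema is valid here.
(B) R is euclidean (any two R-successors of the same world are R-related), so the schema is valid here.
(C) R is euclidean (any two R-successors of the same world are R-related), so the schema is valid here.

none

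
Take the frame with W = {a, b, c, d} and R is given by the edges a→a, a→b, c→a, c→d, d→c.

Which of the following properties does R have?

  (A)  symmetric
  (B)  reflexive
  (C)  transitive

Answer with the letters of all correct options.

none

(A) not symmetric: a R b but not b R a.
(B) not reflexive: not b R b.
(C) not transitive: c R a and a R b but not c R b.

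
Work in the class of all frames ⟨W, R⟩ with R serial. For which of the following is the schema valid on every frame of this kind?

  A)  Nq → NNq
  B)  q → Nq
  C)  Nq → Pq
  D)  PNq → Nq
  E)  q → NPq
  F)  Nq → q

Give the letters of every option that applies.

C

(A) Nq → NNq (axiom 4) characterises the transitive frames. Such an R need not be transitive — not valid.
(B) q → Nq is equivalent to ◇p→p; it holds exactly when R ⊆ identity. Such an R need not be a subset of the identity — not valid.
(C) Nq → Pq is axiom D; it is valid on a frame exactly when R is serial. Every such R is serial, so valid.
(D) PNq → Nq (the dual of axiom 5) characterises the euclidean frames. Such an R need not be euclidean — not valid.
(E) axiom B: valid iff R is symmetric. Such an R need not be symmetric — not valid.
(F) Nq → q is axiom T, which corresponds to reflexivity. Such an R need not be reflexive — not valid.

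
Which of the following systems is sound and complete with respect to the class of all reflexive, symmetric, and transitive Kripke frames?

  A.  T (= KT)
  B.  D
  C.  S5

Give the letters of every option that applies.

(A) T (= KT) is determined by the class of reflexive frames.
(B) D is determined by the class of serial frames.
(C) S5 is determined by exactly this class.

C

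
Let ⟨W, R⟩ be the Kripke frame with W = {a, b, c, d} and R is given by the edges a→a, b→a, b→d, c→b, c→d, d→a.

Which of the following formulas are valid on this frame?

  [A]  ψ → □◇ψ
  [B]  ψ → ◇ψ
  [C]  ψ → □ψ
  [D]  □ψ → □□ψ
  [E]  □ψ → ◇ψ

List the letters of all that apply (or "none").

R is not reflexive: not b R b.
R is not symmetric: b R a but not a R b.
R is not transitive: c R b and b R a but not c R a.
R is serial: every world has an R-successor.
R is not a subset of the identity: b R a with b ≠ a.
(A) axiom B: valid iff R is symmetric. R is not symmetric — not valid.
(B) ψ → ◇ψ (the dual of axiom T) characterises the reflexive frames. R is not reflexive — not valid.
(C) ψ → □ψ (equivalent to ◇p→p) corresponds to R being a subset of the identity. Here R ⊄ identity, so not valid.
(D) axiom 4: valid iff R is transitive. R is not transitive — not valid.
(E) □ψ → ◇ψ is axiom D, which corresponds to seriality. R is serial — valid.

E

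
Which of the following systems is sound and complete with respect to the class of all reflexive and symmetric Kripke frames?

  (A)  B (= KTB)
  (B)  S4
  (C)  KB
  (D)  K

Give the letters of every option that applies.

A

(A) B (= KTB) is determined by exactly this class.
(B) S4 is determined by the class of reflexive and transitive frames.
(C) KB is determined by the class of symmetric frames.
(D) K is determined by the class of arbitrary frames.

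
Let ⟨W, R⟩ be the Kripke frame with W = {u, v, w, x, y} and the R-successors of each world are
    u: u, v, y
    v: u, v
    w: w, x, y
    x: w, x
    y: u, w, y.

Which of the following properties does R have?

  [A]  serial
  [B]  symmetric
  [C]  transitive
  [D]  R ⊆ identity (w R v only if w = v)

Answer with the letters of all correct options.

A, B

(A) serial: every world has an R-successor.
(B) symmetric: every R-edge is matched by its reverse.
(C) not transitive: u R y and y R w but not u R w.
(D) not ⊆ identity: u R v with u ≠ v.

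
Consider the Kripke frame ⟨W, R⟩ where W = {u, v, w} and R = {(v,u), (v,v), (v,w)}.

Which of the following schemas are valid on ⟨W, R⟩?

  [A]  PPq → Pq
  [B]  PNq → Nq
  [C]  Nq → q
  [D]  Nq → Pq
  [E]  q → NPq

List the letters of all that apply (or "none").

A

R is not reflexive: not u R u.
R is not symmetric: v R u but not u R v.
R is transitive: R is closed under composition.
R is not euclidean: v R u and v R v but not u R v.
R is not serial: u has no R-successor.
(A) PPq → Pq (the dual of axiom 4) characterises the transitive frames. R is transitive — valid.
(B) PNq → Nq is the dual of axiom 5, which corresponds to the euclidean property. R is not euclidean — not valid.
(C) Nq → q (axiom T) characterises the reflexive frames. R is not reflexive — not valid.
(D) axiom D: valid iff R is serial. R is not serial — not valid.
(E) q → NPq is axiom B; it is valid on a frame exactly when R is symmetric. R is not symmetric, so not valid.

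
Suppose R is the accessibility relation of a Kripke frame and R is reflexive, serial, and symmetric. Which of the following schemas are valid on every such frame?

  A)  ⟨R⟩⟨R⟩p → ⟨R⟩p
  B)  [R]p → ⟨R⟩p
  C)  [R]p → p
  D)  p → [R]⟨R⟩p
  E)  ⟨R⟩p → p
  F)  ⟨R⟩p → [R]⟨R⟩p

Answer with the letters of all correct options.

B, C, D

(A) ⟨R⟩⟨R⟩p → ⟨R⟩p is the dual of axiom 4; it is valid on a frame exactly when R is transitive. Such an R need not be transitive, so not valid.
(B) axiom D: valid iff R is serial. Every such R is serial — valid.
(C) [R]p → p (axiom T) characterises the reflexive frames. Every such R is reflexive — valid.
(D) p → [R]⟨R⟩p is axiom B, which corresponds to symmetry. Every such R is symmetric — valid.
(E) ⟨R⟩p → p is the converse of T; it holds exactly when R ⊆ identity. Such an R need not be a subset of the identity — not valid.
(F) axiom 5: valid iff R is euclidean. Such an R need not be euclidean — not valid.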